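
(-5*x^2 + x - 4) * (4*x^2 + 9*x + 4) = -20*x^4 - 41*x^3 - 27*x^2 - 32*x - 16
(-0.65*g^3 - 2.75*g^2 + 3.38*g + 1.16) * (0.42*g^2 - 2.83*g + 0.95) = -0.273*g^5 + 0.6845*g^4 + 8.5846*g^3 - 11.6907*g^2 - 0.0718000000000001*g + 1.102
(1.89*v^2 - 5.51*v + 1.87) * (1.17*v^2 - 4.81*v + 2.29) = 2.2113*v^4 - 15.5376*v^3 + 33.0191*v^2 - 21.6126*v + 4.2823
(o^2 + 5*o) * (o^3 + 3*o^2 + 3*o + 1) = o^5 + 8*o^4 + 18*o^3 + 16*o^2 + 5*o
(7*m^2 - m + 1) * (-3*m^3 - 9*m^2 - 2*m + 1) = -21*m^5 - 60*m^4 - 8*m^3 - 3*m + 1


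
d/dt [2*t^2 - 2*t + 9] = 4*t - 2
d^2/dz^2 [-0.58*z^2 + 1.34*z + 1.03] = -1.16000000000000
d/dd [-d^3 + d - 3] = 1 - 3*d^2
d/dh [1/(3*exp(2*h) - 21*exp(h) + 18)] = (7 - 2*exp(h))*exp(h)/(3*(exp(2*h) - 7*exp(h) + 6)^2)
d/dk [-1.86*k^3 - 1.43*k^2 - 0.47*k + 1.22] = -5.58*k^2 - 2.86*k - 0.47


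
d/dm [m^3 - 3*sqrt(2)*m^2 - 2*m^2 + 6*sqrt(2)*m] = 3*m^2 - 6*sqrt(2)*m - 4*m + 6*sqrt(2)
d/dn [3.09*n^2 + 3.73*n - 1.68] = 6.18*n + 3.73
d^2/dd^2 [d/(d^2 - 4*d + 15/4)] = 32*(16*d*(d - 2)^2 + (4 - 3*d)*(4*d^2 - 16*d + 15))/(4*d^2 - 16*d + 15)^3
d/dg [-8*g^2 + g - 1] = 1 - 16*g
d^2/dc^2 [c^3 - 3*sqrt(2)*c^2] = 6*c - 6*sqrt(2)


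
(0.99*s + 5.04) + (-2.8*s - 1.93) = 3.11 - 1.81*s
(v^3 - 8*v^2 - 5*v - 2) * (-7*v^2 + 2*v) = -7*v^5 + 58*v^4 + 19*v^3 + 4*v^2 - 4*v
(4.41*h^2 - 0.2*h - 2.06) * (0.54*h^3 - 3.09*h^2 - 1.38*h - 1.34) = 2.3814*h^5 - 13.7349*h^4 - 6.5802*h^3 + 0.732*h^2 + 3.1108*h + 2.7604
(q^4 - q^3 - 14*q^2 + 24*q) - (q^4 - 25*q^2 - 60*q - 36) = -q^3 + 11*q^2 + 84*q + 36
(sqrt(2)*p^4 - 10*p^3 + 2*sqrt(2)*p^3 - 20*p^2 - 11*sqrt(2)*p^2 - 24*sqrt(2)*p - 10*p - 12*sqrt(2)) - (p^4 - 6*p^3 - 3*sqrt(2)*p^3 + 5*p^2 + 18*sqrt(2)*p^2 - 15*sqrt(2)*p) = -p^4 + sqrt(2)*p^4 - 4*p^3 + 5*sqrt(2)*p^3 - 29*sqrt(2)*p^2 - 25*p^2 - 9*sqrt(2)*p - 10*p - 12*sqrt(2)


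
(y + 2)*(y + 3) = y^2 + 5*y + 6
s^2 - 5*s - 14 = (s - 7)*(s + 2)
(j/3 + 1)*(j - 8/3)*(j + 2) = j^3/3 + 7*j^2/9 - 22*j/9 - 16/3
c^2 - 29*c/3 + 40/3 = (c - 8)*(c - 5/3)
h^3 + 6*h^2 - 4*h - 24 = (h - 2)*(h + 2)*(h + 6)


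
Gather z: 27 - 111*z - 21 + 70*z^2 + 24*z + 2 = 70*z^2 - 87*z + 8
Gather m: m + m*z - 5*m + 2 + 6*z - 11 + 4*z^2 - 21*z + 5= m*(z - 4) + 4*z^2 - 15*z - 4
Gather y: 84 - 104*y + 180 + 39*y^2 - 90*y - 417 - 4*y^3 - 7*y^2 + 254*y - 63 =-4*y^3 + 32*y^2 + 60*y - 216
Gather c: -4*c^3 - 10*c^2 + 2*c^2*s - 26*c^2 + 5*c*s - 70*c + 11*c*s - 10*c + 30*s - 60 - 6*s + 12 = -4*c^3 + c^2*(2*s - 36) + c*(16*s - 80) + 24*s - 48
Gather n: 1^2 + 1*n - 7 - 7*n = -6*n - 6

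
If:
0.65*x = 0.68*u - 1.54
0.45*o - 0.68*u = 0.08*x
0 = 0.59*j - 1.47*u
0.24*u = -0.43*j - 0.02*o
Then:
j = 0.02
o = -0.41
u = 0.01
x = -2.36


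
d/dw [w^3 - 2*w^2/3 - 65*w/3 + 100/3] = 3*w^2 - 4*w/3 - 65/3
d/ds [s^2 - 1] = 2*s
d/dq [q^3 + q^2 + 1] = q*(3*q + 2)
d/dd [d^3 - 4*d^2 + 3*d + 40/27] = 3*d^2 - 8*d + 3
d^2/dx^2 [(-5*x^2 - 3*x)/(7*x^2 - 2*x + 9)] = 2*(-217*x^3 + 945*x^2 + 567*x - 459)/(343*x^6 - 294*x^5 + 1407*x^4 - 764*x^3 + 1809*x^2 - 486*x + 729)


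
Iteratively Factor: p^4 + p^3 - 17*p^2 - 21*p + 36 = (p - 1)*(p^3 + 2*p^2 - 15*p - 36) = (p - 1)*(p + 3)*(p^2 - p - 12) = (p - 1)*(p + 3)^2*(p - 4)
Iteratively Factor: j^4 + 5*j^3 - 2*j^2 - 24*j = (j + 4)*(j^3 + j^2 - 6*j) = (j + 3)*(j + 4)*(j^2 - 2*j) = (j - 2)*(j + 3)*(j + 4)*(j)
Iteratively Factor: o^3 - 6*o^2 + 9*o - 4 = (o - 1)*(o^2 - 5*o + 4) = (o - 1)^2*(o - 4)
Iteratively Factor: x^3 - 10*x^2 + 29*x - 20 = (x - 5)*(x^2 - 5*x + 4) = (x - 5)*(x - 4)*(x - 1)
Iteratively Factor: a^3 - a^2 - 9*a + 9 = (a - 3)*(a^2 + 2*a - 3) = (a - 3)*(a + 3)*(a - 1)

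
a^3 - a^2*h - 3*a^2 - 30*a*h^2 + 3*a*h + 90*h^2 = (a - 3)*(a - 6*h)*(a + 5*h)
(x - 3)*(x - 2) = x^2 - 5*x + 6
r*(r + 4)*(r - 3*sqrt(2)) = r^3 - 3*sqrt(2)*r^2 + 4*r^2 - 12*sqrt(2)*r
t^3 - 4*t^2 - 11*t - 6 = (t - 6)*(t + 1)^2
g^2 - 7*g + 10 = (g - 5)*(g - 2)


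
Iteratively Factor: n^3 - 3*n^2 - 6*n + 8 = (n - 1)*(n^2 - 2*n - 8) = (n - 1)*(n + 2)*(n - 4)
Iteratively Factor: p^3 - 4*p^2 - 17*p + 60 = (p - 5)*(p^2 + p - 12) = (p - 5)*(p + 4)*(p - 3)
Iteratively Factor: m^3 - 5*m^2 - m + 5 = (m + 1)*(m^2 - 6*m + 5) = (m - 1)*(m + 1)*(m - 5)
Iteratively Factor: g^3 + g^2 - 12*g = (g)*(g^2 + g - 12) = g*(g - 3)*(g + 4)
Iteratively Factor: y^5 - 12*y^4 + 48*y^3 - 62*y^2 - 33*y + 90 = (y - 3)*(y^4 - 9*y^3 + 21*y^2 + y - 30) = (y - 3)*(y - 2)*(y^3 - 7*y^2 + 7*y + 15) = (y - 3)^2*(y - 2)*(y^2 - 4*y - 5) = (y - 5)*(y - 3)^2*(y - 2)*(y + 1)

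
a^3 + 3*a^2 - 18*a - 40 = (a - 4)*(a + 2)*(a + 5)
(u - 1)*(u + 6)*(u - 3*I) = u^3 + 5*u^2 - 3*I*u^2 - 6*u - 15*I*u + 18*I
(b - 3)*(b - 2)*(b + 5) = b^3 - 19*b + 30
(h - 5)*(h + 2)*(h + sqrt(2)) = h^3 - 3*h^2 + sqrt(2)*h^2 - 10*h - 3*sqrt(2)*h - 10*sqrt(2)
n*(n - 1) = n^2 - n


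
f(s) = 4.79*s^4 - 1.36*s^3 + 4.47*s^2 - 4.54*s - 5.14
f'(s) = 19.16*s^3 - 4.08*s^2 + 8.94*s - 4.54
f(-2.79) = 362.09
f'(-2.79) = -477.35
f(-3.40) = 755.53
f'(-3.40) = -835.17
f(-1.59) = 49.46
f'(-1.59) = -106.09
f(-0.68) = 1.47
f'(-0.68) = -18.53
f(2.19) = 102.25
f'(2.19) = 196.72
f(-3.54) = 879.51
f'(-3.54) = -937.29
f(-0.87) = 5.83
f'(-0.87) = -28.02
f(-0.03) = -5.00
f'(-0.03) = -4.81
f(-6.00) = 6684.62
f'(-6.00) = -4343.62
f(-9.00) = 32816.42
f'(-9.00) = -14383.12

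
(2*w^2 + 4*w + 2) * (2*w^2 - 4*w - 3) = 4*w^4 - 18*w^2 - 20*w - 6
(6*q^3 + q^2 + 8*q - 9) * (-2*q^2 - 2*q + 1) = -12*q^5 - 14*q^4 - 12*q^3 + 3*q^2 + 26*q - 9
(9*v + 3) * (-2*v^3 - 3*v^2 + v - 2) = -18*v^4 - 33*v^3 - 15*v - 6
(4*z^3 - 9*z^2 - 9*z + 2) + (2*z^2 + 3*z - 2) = 4*z^3 - 7*z^2 - 6*z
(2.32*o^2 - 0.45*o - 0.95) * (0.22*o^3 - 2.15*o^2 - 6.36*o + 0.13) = 0.5104*o^5 - 5.087*o^4 - 13.9967*o^3 + 5.2061*o^2 + 5.9835*o - 0.1235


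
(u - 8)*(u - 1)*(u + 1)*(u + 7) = u^4 - u^3 - 57*u^2 + u + 56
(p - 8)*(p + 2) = p^2 - 6*p - 16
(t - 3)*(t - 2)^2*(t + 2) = t^4 - 5*t^3 + 2*t^2 + 20*t - 24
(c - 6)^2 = c^2 - 12*c + 36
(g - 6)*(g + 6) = g^2 - 36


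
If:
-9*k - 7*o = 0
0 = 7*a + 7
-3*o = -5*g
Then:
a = -1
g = 3*o/5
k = -7*o/9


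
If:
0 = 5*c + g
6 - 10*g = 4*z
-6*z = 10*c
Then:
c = -9/85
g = 9/17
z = 3/17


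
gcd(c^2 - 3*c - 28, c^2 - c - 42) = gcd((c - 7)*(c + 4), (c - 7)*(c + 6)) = c - 7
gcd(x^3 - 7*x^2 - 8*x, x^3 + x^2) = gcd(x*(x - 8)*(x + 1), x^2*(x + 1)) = x^2 + x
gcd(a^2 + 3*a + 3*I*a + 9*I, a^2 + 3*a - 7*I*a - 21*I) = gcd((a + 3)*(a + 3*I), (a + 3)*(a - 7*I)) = a + 3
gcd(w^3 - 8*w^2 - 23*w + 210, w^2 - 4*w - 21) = w - 7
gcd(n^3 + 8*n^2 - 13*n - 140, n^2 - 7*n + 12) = n - 4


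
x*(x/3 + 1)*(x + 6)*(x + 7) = x^4/3 + 16*x^3/3 + 27*x^2 + 42*x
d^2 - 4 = (d - 2)*(d + 2)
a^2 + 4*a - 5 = (a - 1)*(a + 5)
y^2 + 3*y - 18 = (y - 3)*(y + 6)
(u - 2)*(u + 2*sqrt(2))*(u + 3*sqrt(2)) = u^3 - 2*u^2 + 5*sqrt(2)*u^2 - 10*sqrt(2)*u + 12*u - 24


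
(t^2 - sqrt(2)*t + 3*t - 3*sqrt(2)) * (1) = t^2 - sqrt(2)*t + 3*t - 3*sqrt(2)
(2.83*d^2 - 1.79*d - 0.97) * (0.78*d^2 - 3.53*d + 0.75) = 2.2074*d^4 - 11.3861*d^3 + 7.6846*d^2 + 2.0816*d - 0.7275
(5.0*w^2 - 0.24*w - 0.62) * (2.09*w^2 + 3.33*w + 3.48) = 10.45*w^4 + 16.1484*w^3 + 15.305*w^2 - 2.8998*w - 2.1576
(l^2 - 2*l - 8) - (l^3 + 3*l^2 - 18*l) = -l^3 - 2*l^2 + 16*l - 8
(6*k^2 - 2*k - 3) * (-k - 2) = -6*k^3 - 10*k^2 + 7*k + 6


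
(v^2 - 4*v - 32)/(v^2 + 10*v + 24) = (v - 8)/(v + 6)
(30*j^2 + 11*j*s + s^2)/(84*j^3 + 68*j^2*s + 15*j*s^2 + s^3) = (5*j + s)/(14*j^2 + 9*j*s + s^2)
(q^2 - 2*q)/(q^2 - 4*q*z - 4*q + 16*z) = q*(q - 2)/(q^2 - 4*q*z - 4*q + 16*z)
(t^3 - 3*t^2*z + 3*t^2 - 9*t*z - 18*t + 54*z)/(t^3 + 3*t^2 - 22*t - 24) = (t^2 - 3*t*z - 3*t + 9*z)/(t^2 - 3*t - 4)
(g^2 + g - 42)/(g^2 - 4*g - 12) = (g + 7)/(g + 2)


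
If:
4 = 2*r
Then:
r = 2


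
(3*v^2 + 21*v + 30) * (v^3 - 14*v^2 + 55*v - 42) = 3*v^5 - 21*v^4 - 99*v^3 + 609*v^2 + 768*v - 1260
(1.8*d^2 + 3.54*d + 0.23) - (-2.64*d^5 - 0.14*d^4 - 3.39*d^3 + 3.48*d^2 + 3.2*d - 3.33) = 2.64*d^5 + 0.14*d^4 + 3.39*d^3 - 1.68*d^2 + 0.34*d + 3.56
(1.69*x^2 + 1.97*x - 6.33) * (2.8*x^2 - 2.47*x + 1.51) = 4.732*x^4 + 1.3417*x^3 - 20.038*x^2 + 18.6098*x - 9.5583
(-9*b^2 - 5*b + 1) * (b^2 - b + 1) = -9*b^4 + 4*b^3 - 3*b^2 - 6*b + 1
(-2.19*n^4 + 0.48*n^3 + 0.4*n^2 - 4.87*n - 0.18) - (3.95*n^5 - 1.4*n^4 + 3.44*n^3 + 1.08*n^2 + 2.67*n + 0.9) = -3.95*n^5 - 0.79*n^4 - 2.96*n^3 - 0.68*n^2 - 7.54*n - 1.08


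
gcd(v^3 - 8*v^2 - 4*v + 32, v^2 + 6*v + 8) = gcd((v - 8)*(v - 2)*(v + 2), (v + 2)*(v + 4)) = v + 2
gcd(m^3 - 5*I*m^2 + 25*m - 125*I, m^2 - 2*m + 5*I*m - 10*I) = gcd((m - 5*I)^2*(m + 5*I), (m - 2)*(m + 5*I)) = m + 5*I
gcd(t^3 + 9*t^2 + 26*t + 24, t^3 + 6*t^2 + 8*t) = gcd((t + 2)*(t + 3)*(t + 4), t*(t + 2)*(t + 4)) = t^2 + 6*t + 8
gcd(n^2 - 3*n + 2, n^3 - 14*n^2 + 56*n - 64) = n - 2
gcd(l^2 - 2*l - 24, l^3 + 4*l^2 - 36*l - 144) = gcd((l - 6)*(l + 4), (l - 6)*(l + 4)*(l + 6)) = l^2 - 2*l - 24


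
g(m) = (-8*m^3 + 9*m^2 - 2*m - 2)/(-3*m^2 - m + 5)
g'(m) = (6*m + 1)*(-8*m^3 + 9*m^2 - 2*m - 2)/(-3*m^2 - m + 5)^2 + (-24*m^2 + 18*m - 2)/(-3*m^2 - m + 5)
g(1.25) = 6.47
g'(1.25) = -40.50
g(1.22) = 8.13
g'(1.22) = -75.72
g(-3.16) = -15.90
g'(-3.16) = 0.59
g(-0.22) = -0.20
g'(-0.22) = -1.39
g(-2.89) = -15.85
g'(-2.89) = -0.26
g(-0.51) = 0.51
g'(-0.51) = -3.91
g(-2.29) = -17.28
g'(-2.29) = -6.04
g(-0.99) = 5.43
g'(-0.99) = -23.01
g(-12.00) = -36.49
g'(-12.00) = 2.61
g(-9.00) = -28.72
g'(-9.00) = 2.56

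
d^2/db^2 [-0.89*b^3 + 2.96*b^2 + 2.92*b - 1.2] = 5.92 - 5.34*b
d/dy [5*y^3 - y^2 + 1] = y*(15*y - 2)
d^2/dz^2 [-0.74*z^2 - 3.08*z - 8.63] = -1.48000000000000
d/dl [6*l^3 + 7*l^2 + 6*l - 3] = 18*l^2 + 14*l + 6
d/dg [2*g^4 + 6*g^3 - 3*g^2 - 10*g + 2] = 8*g^3 + 18*g^2 - 6*g - 10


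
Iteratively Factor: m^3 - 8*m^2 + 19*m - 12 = (m - 4)*(m^2 - 4*m + 3) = (m - 4)*(m - 3)*(m - 1)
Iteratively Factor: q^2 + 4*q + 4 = (q + 2)*(q + 2)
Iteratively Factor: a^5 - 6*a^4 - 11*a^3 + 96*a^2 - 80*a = (a - 5)*(a^4 - a^3 - 16*a^2 + 16*a) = a*(a - 5)*(a^3 - a^2 - 16*a + 16) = a*(a - 5)*(a + 4)*(a^2 - 5*a + 4) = a*(a - 5)*(a - 1)*(a + 4)*(a - 4)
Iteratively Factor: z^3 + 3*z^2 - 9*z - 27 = (z + 3)*(z^2 - 9) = (z - 3)*(z + 3)*(z + 3)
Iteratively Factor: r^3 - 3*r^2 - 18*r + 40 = (r + 4)*(r^2 - 7*r + 10) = (r - 2)*(r + 4)*(r - 5)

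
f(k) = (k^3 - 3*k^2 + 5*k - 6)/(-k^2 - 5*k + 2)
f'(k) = (2*k + 5)*(k^3 - 3*k^2 + 5*k - 6)/(-k^2 - 5*k + 2)^2 + (3*k^2 - 6*k + 5)/(-k^2 - 5*k + 2)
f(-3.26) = -11.58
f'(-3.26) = 9.65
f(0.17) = -4.67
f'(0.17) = -18.60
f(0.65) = 2.24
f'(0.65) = -9.85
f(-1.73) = -3.76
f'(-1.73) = 2.42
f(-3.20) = -11.02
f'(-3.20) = 9.06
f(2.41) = -0.17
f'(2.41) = -0.40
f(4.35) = -1.07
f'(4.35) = -0.54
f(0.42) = 15.76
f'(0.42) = -343.80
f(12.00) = -6.68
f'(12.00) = -0.85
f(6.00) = -2.06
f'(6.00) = -0.66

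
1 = 1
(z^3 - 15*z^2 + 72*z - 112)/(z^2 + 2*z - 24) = (z^2 - 11*z + 28)/(z + 6)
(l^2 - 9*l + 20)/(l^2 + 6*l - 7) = (l^2 - 9*l + 20)/(l^2 + 6*l - 7)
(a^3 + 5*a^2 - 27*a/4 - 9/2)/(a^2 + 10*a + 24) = (a^2 - a - 3/4)/(a + 4)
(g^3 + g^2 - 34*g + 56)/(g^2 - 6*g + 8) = g + 7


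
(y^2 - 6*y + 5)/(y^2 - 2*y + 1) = (y - 5)/(y - 1)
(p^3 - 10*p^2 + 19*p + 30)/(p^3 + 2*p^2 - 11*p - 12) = (p^2 - 11*p + 30)/(p^2 + p - 12)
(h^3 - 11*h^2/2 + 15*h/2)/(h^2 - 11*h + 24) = h*(2*h - 5)/(2*(h - 8))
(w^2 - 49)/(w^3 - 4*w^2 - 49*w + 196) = 1/(w - 4)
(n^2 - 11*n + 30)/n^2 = 1 - 11/n + 30/n^2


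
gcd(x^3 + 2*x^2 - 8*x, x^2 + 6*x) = x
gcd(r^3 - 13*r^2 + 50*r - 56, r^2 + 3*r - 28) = r - 4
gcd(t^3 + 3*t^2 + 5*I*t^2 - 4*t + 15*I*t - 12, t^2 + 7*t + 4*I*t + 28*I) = t + 4*I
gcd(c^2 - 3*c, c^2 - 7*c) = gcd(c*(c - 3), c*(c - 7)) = c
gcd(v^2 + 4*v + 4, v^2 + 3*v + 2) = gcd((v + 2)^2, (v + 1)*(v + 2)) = v + 2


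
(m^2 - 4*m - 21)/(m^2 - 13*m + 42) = (m + 3)/(m - 6)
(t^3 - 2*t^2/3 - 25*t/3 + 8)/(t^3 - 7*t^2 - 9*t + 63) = (3*t^2 - 11*t + 8)/(3*(t^2 - 10*t + 21))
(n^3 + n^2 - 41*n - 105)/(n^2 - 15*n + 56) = (n^2 + 8*n + 15)/(n - 8)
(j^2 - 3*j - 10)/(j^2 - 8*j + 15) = (j + 2)/(j - 3)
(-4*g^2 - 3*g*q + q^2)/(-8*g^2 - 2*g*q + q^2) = (g + q)/(2*g + q)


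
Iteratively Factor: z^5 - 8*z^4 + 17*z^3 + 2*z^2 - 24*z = (z - 4)*(z^4 - 4*z^3 + z^2 + 6*z) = (z - 4)*(z + 1)*(z^3 - 5*z^2 + 6*z) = (z - 4)*(z - 2)*(z + 1)*(z^2 - 3*z) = (z - 4)*(z - 3)*(z - 2)*(z + 1)*(z)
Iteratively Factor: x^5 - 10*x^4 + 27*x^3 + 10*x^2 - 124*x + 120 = (x - 2)*(x^4 - 8*x^3 + 11*x^2 + 32*x - 60) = (x - 5)*(x - 2)*(x^3 - 3*x^2 - 4*x + 12) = (x - 5)*(x - 2)^2*(x^2 - x - 6) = (x - 5)*(x - 2)^2*(x + 2)*(x - 3)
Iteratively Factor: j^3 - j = (j + 1)*(j^2 - j) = j*(j + 1)*(j - 1)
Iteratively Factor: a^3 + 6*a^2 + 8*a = (a + 4)*(a^2 + 2*a) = (a + 2)*(a + 4)*(a)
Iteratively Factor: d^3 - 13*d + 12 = (d + 4)*(d^2 - 4*d + 3) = (d - 3)*(d + 4)*(d - 1)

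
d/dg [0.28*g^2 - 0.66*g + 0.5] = 0.56*g - 0.66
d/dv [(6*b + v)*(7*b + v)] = 13*b + 2*v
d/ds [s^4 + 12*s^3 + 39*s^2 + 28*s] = 4*s^3 + 36*s^2 + 78*s + 28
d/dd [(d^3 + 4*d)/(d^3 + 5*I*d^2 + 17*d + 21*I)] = (5*I*d^4 + 26*d^3 + 43*I*d^2 + 84*I)/(d^6 + 10*I*d^5 + 9*d^4 + 212*I*d^3 + 79*d^2 + 714*I*d - 441)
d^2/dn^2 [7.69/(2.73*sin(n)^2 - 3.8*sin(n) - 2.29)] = (229.251204*sin(n)^4 - 239.32818*sin(n)^3 - 40.5309140000001*sin(n)^2 + 411.73798*sin(n) - 318.238346)/(-2.73*sin(n)^2 + 3.8*sin(n) + 2.29)^3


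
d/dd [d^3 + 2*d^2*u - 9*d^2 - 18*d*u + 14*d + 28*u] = 3*d^2 + 4*d*u - 18*d - 18*u + 14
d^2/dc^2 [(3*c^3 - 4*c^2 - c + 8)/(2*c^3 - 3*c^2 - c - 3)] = 2*(2*c^6 + 6*c^5 + 294*c^4 - 575*c^3 + 267*c^2 + 324*c - 97)/(8*c^9 - 36*c^8 + 42*c^7 - 27*c^6 + 87*c^5 - 54*c^4 - c^3 - 90*c^2 - 27*c - 27)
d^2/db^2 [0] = 0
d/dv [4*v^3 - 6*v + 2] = 12*v^2 - 6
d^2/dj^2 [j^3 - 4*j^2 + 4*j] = 6*j - 8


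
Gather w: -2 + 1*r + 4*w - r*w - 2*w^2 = r - 2*w^2 + w*(4 - r) - 2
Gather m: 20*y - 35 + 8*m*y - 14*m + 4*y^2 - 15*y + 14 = m*(8*y - 14) + 4*y^2 + 5*y - 21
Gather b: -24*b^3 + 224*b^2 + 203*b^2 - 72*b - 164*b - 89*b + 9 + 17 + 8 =-24*b^3 + 427*b^2 - 325*b + 34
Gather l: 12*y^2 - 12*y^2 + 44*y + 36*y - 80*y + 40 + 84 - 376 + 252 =0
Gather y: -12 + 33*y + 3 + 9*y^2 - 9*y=9*y^2 + 24*y - 9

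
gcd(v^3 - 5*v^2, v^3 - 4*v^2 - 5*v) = v^2 - 5*v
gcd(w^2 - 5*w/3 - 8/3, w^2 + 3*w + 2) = w + 1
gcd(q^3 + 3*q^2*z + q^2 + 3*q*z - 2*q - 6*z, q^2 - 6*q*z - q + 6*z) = q - 1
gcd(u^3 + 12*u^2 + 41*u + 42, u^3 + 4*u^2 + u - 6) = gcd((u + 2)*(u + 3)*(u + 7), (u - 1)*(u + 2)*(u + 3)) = u^2 + 5*u + 6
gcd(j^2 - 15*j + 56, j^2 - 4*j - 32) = j - 8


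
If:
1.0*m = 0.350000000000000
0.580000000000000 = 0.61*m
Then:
No Solution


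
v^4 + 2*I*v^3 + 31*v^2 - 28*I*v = v*(v - 4*I)*(v - I)*(v + 7*I)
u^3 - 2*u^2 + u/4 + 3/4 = (u - 3/2)*(u - 1)*(u + 1/2)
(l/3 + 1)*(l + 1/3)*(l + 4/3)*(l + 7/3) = l^4/3 + 7*l^3/3 + 49*l^2/9 + 379*l/81 + 28/27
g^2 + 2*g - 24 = (g - 4)*(g + 6)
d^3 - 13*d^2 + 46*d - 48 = (d - 8)*(d - 3)*(d - 2)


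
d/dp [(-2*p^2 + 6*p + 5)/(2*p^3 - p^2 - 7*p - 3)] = (4*p^4 - 24*p^3 - 10*p^2 + 22*p + 17)/(4*p^6 - 4*p^5 - 27*p^4 + 2*p^3 + 55*p^2 + 42*p + 9)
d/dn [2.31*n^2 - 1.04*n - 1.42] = 4.62*n - 1.04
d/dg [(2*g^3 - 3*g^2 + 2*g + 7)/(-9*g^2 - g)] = (-18*g^4 - 4*g^3 + 21*g^2 + 126*g + 7)/(g^2*(81*g^2 + 18*g + 1))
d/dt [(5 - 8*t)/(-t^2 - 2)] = 2*(-4*t^2 + 5*t + 8)/(t^4 + 4*t^2 + 4)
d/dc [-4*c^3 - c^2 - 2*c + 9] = -12*c^2 - 2*c - 2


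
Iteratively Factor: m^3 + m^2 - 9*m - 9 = (m - 3)*(m^2 + 4*m + 3) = (m - 3)*(m + 1)*(m + 3)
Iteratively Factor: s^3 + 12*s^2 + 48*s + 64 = (s + 4)*(s^2 + 8*s + 16) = (s + 4)^2*(s + 4)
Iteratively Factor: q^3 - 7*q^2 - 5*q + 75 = (q - 5)*(q^2 - 2*q - 15) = (q - 5)*(q + 3)*(q - 5)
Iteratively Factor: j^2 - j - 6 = (j + 2)*(j - 3)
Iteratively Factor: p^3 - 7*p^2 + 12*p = (p - 4)*(p^2 - 3*p) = p*(p - 4)*(p - 3)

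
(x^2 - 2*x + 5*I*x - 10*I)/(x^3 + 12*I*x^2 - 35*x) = (x - 2)/(x*(x + 7*I))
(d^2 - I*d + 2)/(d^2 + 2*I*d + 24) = (d^2 - I*d + 2)/(d^2 + 2*I*d + 24)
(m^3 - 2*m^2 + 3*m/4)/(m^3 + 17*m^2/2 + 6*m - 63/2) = m*(2*m - 1)/(2*(m^2 + 10*m + 21))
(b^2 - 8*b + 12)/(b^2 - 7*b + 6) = (b - 2)/(b - 1)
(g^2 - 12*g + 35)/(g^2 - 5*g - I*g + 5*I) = (g - 7)/(g - I)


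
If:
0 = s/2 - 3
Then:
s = 6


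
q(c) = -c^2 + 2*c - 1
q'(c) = 2 - 2*c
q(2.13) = -1.28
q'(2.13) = -2.26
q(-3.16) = -17.31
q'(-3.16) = 8.32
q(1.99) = -0.98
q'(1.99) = -1.98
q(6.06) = -25.60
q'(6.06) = -10.12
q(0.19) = -0.66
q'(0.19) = 1.62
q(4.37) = -11.36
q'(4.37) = -6.74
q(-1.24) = -5.02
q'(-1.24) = 4.48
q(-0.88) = -3.53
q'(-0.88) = 3.76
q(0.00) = -1.00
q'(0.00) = 2.00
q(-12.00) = -169.00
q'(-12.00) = 26.00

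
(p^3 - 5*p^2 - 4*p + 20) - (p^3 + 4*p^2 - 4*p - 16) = 36 - 9*p^2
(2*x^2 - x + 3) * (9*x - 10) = 18*x^3 - 29*x^2 + 37*x - 30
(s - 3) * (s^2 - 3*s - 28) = s^3 - 6*s^2 - 19*s + 84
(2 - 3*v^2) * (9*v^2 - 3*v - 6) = -27*v^4 + 9*v^3 + 36*v^2 - 6*v - 12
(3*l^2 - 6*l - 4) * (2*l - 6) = 6*l^3 - 30*l^2 + 28*l + 24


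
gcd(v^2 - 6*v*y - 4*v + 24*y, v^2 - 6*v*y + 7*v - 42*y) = -v + 6*y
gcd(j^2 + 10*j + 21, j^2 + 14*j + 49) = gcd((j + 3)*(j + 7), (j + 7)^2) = j + 7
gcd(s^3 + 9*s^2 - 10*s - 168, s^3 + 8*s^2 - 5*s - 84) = s + 7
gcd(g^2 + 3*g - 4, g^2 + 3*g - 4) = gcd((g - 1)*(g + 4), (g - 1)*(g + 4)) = g^2 + 3*g - 4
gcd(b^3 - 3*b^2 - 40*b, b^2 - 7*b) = b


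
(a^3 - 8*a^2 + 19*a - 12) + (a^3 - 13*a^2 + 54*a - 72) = 2*a^3 - 21*a^2 + 73*a - 84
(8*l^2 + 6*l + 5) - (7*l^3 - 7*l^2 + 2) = -7*l^3 + 15*l^2 + 6*l + 3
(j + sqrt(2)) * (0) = 0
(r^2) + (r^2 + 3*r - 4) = 2*r^2 + 3*r - 4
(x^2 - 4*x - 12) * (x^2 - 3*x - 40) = x^4 - 7*x^3 - 40*x^2 + 196*x + 480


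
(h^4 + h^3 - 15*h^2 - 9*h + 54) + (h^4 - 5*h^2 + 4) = 2*h^4 + h^3 - 20*h^2 - 9*h + 58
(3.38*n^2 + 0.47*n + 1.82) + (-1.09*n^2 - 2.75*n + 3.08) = 2.29*n^2 - 2.28*n + 4.9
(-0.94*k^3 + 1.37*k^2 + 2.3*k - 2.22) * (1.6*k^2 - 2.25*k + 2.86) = -1.504*k^5 + 4.307*k^4 - 2.0909*k^3 - 4.8088*k^2 + 11.573*k - 6.3492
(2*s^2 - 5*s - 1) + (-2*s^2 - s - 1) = -6*s - 2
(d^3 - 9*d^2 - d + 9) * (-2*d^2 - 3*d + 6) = -2*d^5 + 15*d^4 + 35*d^3 - 69*d^2 - 33*d + 54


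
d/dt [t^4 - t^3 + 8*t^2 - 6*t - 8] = 4*t^3 - 3*t^2 + 16*t - 6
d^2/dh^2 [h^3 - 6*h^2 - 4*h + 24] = 6*h - 12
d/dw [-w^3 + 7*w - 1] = 7 - 3*w^2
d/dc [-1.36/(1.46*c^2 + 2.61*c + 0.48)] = (3.9712*c + 3.5496)/(1.46*c^2 + 2.61*c + 0.48)^2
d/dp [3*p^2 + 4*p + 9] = 6*p + 4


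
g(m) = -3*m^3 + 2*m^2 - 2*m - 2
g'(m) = -9*m^2 + 4*m - 2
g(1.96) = -20.83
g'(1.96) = -28.73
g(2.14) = -26.52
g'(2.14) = -34.66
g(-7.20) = 1235.82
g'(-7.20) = -497.36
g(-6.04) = 744.09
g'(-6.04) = -354.49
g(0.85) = -4.10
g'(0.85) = -5.10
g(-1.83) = 26.74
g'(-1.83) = -39.46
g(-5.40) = 539.51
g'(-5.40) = -286.04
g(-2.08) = 37.81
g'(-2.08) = -49.26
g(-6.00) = 730.00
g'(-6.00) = -350.00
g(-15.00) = 10603.00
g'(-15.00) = -2087.00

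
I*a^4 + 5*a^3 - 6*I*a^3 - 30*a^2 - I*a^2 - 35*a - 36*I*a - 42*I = (a - 7)*(a - 6*I)*(a + I)*(I*a + I)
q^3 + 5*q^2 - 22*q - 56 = (q - 4)*(q + 2)*(q + 7)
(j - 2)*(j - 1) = j^2 - 3*j + 2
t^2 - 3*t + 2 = (t - 2)*(t - 1)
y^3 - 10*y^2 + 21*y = y*(y - 7)*(y - 3)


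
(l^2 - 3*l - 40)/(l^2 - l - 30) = (l - 8)/(l - 6)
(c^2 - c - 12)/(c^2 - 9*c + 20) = (c + 3)/(c - 5)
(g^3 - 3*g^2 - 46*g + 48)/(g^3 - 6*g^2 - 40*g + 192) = (g - 1)/(g - 4)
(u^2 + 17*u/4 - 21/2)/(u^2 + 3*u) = (4*u^2 + 17*u - 42)/(4*u*(u + 3))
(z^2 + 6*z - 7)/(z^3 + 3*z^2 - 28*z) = (z - 1)/(z*(z - 4))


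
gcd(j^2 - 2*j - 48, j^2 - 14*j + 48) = j - 8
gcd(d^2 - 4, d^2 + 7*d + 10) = d + 2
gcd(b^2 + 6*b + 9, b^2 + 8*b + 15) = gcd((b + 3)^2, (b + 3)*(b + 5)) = b + 3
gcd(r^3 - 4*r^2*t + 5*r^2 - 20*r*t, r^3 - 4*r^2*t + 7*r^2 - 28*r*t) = r^2 - 4*r*t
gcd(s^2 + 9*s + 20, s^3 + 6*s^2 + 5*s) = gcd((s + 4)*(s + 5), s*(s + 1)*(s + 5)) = s + 5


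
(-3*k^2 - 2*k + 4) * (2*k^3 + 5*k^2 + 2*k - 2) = -6*k^5 - 19*k^4 - 8*k^3 + 22*k^2 + 12*k - 8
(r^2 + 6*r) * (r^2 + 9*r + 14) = r^4 + 15*r^3 + 68*r^2 + 84*r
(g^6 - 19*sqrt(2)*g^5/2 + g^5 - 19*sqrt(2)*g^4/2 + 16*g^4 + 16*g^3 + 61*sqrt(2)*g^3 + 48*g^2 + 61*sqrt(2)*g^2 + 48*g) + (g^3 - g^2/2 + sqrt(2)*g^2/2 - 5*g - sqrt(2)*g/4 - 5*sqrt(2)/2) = g^6 - 19*sqrt(2)*g^5/2 + g^5 - 19*sqrt(2)*g^4/2 + 16*g^4 + 17*g^3 + 61*sqrt(2)*g^3 + 95*g^2/2 + 123*sqrt(2)*g^2/2 - sqrt(2)*g/4 + 43*g - 5*sqrt(2)/2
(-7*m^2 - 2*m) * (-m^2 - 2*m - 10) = 7*m^4 + 16*m^3 + 74*m^2 + 20*m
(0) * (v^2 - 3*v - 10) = 0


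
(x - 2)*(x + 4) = x^2 + 2*x - 8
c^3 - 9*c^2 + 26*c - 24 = (c - 4)*(c - 3)*(c - 2)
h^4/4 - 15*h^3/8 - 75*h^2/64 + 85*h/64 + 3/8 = (h/4 + 1/4)*(h - 8)*(h - 3/4)*(h + 1/4)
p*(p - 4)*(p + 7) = p^3 + 3*p^2 - 28*p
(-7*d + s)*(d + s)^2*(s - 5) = -7*d^3*s + 35*d^3 - 13*d^2*s^2 + 65*d^2*s - 5*d*s^3 + 25*d*s^2 + s^4 - 5*s^3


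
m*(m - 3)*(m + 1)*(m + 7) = m^4 + 5*m^3 - 17*m^2 - 21*m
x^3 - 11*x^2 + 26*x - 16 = (x - 8)*(x - 2)*(x - 1)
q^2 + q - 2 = (q - 1)*(q + 2)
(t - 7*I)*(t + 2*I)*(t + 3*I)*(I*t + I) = I*t^4 + 2*t^3 + I*t^3 + 2*t^2 + 29*I*t^2 - 42*t + 29*I*t - 42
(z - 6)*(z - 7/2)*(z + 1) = z^3 - 17*z^2/2 + 23*z/2 + 21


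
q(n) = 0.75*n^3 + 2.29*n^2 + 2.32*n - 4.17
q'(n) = 2.25*n^2 + 4.58*n + 2.32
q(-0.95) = -4.95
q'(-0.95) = -0.00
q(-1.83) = -5.34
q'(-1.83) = 1.47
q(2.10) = 17.75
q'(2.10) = 21.86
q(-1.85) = -5.37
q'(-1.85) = 1.55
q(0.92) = 0.49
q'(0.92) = 8.44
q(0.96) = 0.83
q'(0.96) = 8.79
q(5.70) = 222.35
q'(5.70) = 101.53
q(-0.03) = -4.24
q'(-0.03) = 2.18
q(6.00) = 254.19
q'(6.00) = 110.80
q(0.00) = -4.17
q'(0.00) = 2.32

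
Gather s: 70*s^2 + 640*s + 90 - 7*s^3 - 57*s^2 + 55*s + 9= -7*s^3 + 13*s^2 + 695*s + 99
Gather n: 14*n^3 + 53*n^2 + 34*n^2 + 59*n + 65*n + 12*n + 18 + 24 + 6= 14*n^3 + 87*n^2 + 136*n + 48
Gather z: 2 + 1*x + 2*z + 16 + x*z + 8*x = 9*x + z*(x + 2) + 18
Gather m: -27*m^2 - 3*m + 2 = -27*m^2 - 3*m + 2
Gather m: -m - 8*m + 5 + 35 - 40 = -9*m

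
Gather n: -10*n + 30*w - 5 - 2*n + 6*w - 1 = -12*n + 36*w - 6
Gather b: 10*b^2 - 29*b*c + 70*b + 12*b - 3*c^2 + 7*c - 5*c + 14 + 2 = 10*b^2 + b*(82 - 29*c) - 3*c^2 + 2*c + 16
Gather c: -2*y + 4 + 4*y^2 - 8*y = 4*y^2 - 10*y + 4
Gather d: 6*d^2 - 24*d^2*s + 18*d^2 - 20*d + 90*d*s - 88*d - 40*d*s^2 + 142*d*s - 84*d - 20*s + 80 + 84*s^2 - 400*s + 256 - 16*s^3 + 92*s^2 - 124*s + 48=d^2*(24 - 24*s) + d*(-40*s^2 + 232*s - 192) - 16*s^3 + 176*s^2 - 544*s + 384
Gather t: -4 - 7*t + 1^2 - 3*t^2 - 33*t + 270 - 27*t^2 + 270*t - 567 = -30*t^2 + 230*t - 300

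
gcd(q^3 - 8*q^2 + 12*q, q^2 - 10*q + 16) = q - 2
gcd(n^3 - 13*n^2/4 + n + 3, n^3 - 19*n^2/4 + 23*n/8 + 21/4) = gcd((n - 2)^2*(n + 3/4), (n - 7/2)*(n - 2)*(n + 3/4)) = n^2 - 5*n/4 - 3/2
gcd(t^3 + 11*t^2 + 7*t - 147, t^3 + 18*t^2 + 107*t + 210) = t + 7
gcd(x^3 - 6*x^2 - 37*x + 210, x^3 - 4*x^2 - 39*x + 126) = x^2 - x - 42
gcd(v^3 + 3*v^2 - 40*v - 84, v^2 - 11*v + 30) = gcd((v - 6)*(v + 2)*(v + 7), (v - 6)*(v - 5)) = v - 6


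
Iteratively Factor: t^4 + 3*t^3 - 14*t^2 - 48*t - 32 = (t + 1)*(t^3 + 2*t^2 - 16*t - 32) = (t + 1)*(t + 4)*(t^2 - 2*t - 8) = (t - 4)*(t + 1)*(t + 4)*(t + 2)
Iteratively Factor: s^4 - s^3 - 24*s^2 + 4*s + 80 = (s + 2)*(s^3 - 3*s^2 - 18*s + 40) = (s - 2)*(s + 2)*(s^2 - s - 20) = (s - 2)*(s + 2)*(s + 4)*(s - 5)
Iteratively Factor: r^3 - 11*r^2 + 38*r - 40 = (r - 5)*(r^2 - 6*r + 8) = (r - 5)*(r - 2)*(r - 4)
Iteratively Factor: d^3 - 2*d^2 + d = (d - 1)*(d^2 - d) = (d - 1)^2*(d)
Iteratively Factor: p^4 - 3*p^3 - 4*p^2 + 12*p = (p + 2)*(p^3 - 5*p^2 + 6*p) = p*(p + 2)*(p^2 - 5*p + 6) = p*(p - 2)*(p + 2)*(p - 3)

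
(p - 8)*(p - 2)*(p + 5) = p^3 - 5*p^2 - 34*p + 80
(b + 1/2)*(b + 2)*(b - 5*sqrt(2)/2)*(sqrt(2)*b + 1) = sqrt(2)*b^4 - 4*b^3 + 5*sqrt(2)*b^3/2 - 10*b^2 - 3*sqrt(2)*b^2/2 - 25*sqrt(2)*b/4 - 4*b - 5*sqrt(2)/2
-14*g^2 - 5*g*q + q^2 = (-7*g + q)*(2*g + q)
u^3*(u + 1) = u^4 + u^3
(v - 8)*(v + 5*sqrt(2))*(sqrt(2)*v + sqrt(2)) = sqrt(2)*v^3 - 7*sqrt(2)*v^2 + 10*v^2 - 70*v - 8*sqrt(2)*v - 80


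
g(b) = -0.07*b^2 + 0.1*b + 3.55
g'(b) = 0.1 - 0.14*b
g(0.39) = 3.58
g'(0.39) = 0.05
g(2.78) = 3.29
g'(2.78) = -0.29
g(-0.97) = 3.39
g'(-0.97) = 0.24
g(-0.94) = 3.39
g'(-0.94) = 0.23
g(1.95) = 3.48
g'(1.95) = -0.17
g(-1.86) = 3.12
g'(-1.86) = 0.36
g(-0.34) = 3.51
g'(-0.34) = 0.15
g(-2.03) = 3.06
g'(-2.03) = 0.38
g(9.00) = -1.22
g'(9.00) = -1.16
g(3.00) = 3.22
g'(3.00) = -0.32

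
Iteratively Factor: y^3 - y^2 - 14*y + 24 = (y - 3)*(y^2 + 2*y - 8) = (y - 3)*(y + 4)*(y - 2)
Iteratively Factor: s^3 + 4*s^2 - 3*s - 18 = (s + 3)*(s^2 + s - 6) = (s - 2)*(s + 3)*(s + 3)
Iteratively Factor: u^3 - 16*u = (u)*(u^2 - 16) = u*(u + 4)*(u - 4)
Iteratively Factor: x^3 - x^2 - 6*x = (x)*(x^2 - x - 6) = x*(x + 2)*(x - 3)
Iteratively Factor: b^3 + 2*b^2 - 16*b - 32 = (b + 2)*(b^2 - 16) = (b - 4)*(b + 2)*(b + 4)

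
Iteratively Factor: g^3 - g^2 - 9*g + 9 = (g + 3)*(g^2 - 4*g + 3) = (g - 1)*(g + 3)*(g - 3)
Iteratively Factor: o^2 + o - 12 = (o - 3)*(o + 4)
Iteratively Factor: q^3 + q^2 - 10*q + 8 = (q - 2)*(q^2 + 3*q - 4) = (q - 2)*(q - 1)*(q + 4)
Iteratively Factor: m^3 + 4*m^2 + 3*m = (m + 1)*(m^2 + 3*m) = (m + 1)*(m + 3)*(m)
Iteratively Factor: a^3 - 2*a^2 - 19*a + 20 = (a - 1)*(a^2 - a - 20) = (a - 5)*(a - 1)*(a + 4)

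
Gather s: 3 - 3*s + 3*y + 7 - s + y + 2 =-4*s + 4*y + 12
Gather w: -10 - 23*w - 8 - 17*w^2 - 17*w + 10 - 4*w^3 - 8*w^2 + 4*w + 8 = -4*w^3 - 25*w^2 - 36*w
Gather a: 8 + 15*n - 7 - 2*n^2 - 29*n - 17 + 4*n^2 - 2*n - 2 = 2*n^2 - 16*n - 18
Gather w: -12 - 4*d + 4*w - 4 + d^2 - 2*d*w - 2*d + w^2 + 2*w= d^2 - 6*d + w^2 + w*(6 - 2*d) - 16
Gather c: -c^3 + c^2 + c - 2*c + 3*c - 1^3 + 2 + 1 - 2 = -c^3 + c^2 + 2*c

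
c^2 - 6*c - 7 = (c - 7)*(c + 1)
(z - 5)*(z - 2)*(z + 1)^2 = z^4 - 5*z^3 - 3*z^2 + 13*z + 10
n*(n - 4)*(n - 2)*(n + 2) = n^4 - 4*n^3 - 4*n^2 + 16*n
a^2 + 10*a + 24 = (a + 4)*(a + 6)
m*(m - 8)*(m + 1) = m^3 - 7*m^2 - 8*m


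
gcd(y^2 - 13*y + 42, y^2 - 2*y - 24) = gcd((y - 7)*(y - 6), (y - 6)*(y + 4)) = y - 6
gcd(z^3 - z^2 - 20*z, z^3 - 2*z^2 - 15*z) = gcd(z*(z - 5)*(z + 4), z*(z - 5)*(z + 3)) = z^2 - 5*z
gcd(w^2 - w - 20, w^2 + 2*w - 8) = w + 4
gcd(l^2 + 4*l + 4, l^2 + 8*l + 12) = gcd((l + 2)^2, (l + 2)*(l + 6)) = l + 2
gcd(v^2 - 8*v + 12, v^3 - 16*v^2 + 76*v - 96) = v^2 - 8*v + 12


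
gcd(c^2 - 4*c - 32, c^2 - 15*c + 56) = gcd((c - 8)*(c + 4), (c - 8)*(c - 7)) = c - 8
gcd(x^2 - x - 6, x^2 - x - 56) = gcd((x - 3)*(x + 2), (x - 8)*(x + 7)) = 1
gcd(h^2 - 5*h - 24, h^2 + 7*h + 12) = h + 3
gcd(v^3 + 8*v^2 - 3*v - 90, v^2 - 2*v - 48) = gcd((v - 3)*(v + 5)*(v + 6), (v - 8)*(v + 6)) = v + 6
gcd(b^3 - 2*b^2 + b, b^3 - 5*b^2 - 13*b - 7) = 1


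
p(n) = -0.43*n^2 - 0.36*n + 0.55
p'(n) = -0.86*n - 0.36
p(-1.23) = 0.34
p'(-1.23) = 0.70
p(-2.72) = -1.65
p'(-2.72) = 1.98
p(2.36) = -2.69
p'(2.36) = -2.39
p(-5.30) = -9.62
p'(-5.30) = 4.20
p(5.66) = -15.26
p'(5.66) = -5.23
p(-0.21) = 0.61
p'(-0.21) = -0.18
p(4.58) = -10.12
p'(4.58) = -4.30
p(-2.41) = -1.08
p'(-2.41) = 1.71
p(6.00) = -17.09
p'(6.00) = -5.52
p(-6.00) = -12.77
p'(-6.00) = 4.80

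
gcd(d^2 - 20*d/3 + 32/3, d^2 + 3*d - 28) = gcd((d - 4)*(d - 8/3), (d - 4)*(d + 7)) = d - 4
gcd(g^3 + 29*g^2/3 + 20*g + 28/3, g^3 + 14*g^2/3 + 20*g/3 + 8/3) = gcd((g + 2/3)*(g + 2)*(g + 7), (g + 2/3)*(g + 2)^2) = g^2 + 8*g/3 + 4/3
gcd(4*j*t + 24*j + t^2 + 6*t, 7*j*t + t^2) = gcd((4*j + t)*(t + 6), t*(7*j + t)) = 1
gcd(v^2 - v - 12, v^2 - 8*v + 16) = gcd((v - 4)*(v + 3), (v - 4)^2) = v - 4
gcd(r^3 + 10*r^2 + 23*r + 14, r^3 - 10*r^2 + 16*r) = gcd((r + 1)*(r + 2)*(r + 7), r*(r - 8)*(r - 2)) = 1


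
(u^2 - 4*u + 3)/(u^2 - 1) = (u - 3)/(u + 1)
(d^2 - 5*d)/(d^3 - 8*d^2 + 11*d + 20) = d/(d^2 - 3*d - 4)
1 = 1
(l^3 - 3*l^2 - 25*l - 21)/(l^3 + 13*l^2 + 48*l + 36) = (l^2 - 4*l - 21)/(l^2 + 12*l + 36)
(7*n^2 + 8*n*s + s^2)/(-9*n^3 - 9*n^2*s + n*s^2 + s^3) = (7*n + s)/(-9*n^2 + s^2)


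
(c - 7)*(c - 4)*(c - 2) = c^3 - 13*c^2 + 50*c - 56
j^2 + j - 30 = (j - 5)*(j + 6)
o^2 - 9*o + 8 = (o - 8)*(o - 1)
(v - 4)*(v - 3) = v^2 - 7*v + 12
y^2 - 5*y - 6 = (y - 6)*(y + 1)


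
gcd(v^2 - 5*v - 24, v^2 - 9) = v + 3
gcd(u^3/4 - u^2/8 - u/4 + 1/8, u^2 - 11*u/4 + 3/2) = 1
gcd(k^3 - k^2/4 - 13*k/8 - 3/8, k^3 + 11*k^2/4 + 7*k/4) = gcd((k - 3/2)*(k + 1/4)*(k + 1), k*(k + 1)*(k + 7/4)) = k + 1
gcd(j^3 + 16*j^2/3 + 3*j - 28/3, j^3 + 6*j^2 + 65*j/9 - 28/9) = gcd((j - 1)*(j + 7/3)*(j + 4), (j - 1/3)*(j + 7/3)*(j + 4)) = j^2 + 19*j/3 + 28/3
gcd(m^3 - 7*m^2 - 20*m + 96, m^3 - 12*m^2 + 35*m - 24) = m^2 - 11*m + 24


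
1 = 1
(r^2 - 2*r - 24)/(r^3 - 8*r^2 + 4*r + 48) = (r + 4)/(r^2 - 2*r - 8)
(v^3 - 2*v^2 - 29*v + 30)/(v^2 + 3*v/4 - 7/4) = 4*(v^2 - v - 30)/(4*v + 7)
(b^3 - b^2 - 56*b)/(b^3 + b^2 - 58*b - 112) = b/(b + 2)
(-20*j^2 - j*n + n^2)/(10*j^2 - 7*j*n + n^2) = (-4*j - n)/(2*j - n)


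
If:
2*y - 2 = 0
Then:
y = 1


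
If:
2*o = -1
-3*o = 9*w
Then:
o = -1/2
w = 1/6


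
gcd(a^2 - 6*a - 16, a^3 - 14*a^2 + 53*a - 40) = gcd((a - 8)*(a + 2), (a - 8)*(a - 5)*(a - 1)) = a - 8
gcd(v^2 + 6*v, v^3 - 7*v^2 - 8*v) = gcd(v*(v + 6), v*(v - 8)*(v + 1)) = v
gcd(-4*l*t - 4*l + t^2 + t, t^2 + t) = t + 1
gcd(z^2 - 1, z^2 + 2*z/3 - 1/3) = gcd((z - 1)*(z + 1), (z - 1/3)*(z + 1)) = z + 1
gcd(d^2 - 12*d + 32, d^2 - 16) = d - 4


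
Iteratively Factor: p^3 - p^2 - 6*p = (p + 2)*(p^2 - 3*p) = (p - 3)*(p + 2)*(p)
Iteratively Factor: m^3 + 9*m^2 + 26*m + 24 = (m + 3)*(m^2 + 6*m + 8) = (m + 2)*(m + 3)*(m + 4)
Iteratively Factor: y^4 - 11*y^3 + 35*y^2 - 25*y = (y - 5)*(y^3 - 6*y^2 + 5*y) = (y - 5)*(y - 1)*(y^2 - 5*y) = (y - 5)^2*(y - 1)*(y)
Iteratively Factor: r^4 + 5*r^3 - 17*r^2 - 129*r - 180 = (r + 3)*(r^3 + 2*r^2 - 23*r - 60) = (r - 5)*(r + 3)*(r^2 + 7*r + 12) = (r - 5)*(r + 3)*(r + 4)*(r + 3)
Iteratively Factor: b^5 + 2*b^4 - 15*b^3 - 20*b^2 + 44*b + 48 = (b + 1)*(b^4 + b^3 - 16*b^2 - 4*b + 48) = (b - 3)*(b + 1)*(b^3 + 4*b^2 - 4*b - 16) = (b - 3)*(b + 1)*(b + 2)*(b^2 + 2*b - 8) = (b - 3)*(b + 1)*(b + 2)*(b + 4)*(b - 2)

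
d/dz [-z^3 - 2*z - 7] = -3*z^2 - 2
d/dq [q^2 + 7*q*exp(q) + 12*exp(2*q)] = 7*q*exp(q) + 2*q + 24*exp(2*q) + 7*exp(q)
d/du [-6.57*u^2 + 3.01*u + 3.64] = 3.01 - 13.14*u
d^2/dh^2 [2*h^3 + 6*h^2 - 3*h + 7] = 12*h + 12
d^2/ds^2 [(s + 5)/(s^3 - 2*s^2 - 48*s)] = 2*(3*s^5 + 24*s^4 - 28*s^3 - 660*s^2 + 1440*s + 11520)/(s^3*(s^6 - 6*s^5 - 132*s^4 + 568*s^3 + 6336*s^2 - 13824*s - 110592))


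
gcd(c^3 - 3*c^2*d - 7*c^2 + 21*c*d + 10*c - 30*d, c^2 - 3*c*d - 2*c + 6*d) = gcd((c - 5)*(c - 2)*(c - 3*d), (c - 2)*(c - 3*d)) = c^2 - 3*c*d - 2*c + 6*d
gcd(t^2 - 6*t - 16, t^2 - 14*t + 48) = t - 8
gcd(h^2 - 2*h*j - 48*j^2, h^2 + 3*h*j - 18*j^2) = h + 6*j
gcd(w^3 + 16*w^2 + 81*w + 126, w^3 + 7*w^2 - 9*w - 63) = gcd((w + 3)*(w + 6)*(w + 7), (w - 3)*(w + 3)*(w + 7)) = w^2 + 10*w + 21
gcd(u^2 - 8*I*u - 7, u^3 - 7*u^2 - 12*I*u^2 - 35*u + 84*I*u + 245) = u - 7*I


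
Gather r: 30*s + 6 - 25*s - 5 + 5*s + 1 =10*s + 2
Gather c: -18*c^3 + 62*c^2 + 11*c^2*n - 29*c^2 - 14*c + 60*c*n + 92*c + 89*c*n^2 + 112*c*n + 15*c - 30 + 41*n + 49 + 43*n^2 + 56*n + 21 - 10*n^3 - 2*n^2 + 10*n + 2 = -18*c^3 + c^2*(11*n + 33) + c*(89*n^2 + 172*n + 93) - 10*n^3 + 41*n^2 + 107*n + 42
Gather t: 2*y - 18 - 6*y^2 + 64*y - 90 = -6*y^2 + 66*y - 108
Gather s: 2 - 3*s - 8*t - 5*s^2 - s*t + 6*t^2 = -5*s^2 + s*(-t - 3) + 6*t^2 - 8*t + 2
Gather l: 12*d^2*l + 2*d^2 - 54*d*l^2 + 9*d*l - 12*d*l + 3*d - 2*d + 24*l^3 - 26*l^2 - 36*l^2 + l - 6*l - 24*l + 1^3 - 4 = 2*d^2 + d + 24*l^3 + l^2*(-54*d - 62) + l*(12*d^2 - 3*d - 29) - 3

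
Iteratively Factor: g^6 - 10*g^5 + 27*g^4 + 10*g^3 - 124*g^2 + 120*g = (g - 5)*(g^5 - 5*g^4 + 2*g^3 + 20*g^2 - 24*g) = (g - 5)*(g + 2)*(g^4 - 7*g^3 + 16*g^2 - 12*g) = g*(g - 5)*(g + 2)*(g^3 - 7*g^2 + 16*g - 12) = g*(g - 5)*(g - 2)*(g + 2)*(g^2 - 5*g + 6) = g*(g - 5)*(g - 2)^2*(g + 2)*(g - 3)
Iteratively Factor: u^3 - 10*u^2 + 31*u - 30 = (u - 5)*(u^2 - 5*u + 6) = (u - 5)*(u - 2)*(u - 3)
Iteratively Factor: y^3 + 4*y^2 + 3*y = (y + 1)*(y^2 + 3*y) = y*(y + 1)*(y + 3)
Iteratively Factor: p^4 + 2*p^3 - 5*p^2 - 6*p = (p + 3)*(p^3 - p^2 - 2*p) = (p + 1)*(p + 3)*(p^2 - 2*p) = (p - 2)*(p + 1)*(p + 3)*(p)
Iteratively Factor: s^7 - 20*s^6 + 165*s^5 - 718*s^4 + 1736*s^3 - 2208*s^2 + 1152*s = (s - 4)*(s^6 - 16*s^5 + 101*s^4 - 314*s^3 + 480*s^2 - 288*s) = (s - 4)^2*(s^5 - 12*s^4 + 53*s^3 - 102*s^2 + 72*s) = (s - 4)^2*(s - 2)*(s^4 - 10*s^3 + 33*s^2 - 36*s) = s*(s - 4)^2*(s - 2)*(s^3 - 10*s^2 + 33*s - 36) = s*(s - 4)^2*(s - 3)*(s - 2)*(s^2 - 7*s + 12) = s*(s - 4)^2*(s - 3)^2*(s - 2)*(s - 4)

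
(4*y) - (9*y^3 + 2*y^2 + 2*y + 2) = -9*y^3 - 2*y^2 + 2*y - 2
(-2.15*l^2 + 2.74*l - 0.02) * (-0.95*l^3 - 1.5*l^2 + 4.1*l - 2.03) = 2.0425*l^5 + 0.621999999999999*l^4 - 12.906*l^3 + 15.6285*l^2 - 5.6442*l + 0.0406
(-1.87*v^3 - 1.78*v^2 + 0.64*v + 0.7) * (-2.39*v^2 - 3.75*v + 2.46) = 4.4693*v^5 + 11.2667*v^4 + 0.5452*v^3 - 8.4518*v^2 - 1.0506*v + 1.722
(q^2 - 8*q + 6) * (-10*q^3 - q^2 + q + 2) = -10*q^5 + 79*q^4 - 51*q^3 - 12*q^2 - 10*q + 12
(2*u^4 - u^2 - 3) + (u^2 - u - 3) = 2*u^4 - u - 6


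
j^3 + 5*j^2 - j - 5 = (j - 1)*(j + 1)*(j + 5)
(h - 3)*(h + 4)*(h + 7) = h^3 + 8*h^2 - 5*h - 84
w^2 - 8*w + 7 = (w - 7)*(w - 1)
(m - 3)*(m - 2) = m^2 - 5*m + 6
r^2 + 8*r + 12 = (r + 2)*(r + 6)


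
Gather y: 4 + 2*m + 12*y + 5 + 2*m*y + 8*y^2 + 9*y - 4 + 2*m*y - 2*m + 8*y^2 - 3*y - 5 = 16*y^2 + y*(4*m + 18)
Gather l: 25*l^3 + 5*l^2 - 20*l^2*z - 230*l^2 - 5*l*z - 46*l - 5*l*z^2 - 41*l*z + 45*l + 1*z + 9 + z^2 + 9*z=25*l^3 + l^2*(-20*z - 225) + l*(-5*z^2 - 46*z - 1) + z^2 + 10*z + 9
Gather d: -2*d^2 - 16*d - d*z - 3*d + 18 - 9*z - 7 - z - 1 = -2*d^2 + d*(-z - 19) - 10*z + 10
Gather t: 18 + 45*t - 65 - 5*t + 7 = 40*t - 40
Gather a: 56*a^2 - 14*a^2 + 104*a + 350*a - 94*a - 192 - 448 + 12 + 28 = 42*a^2 + 360*a - 600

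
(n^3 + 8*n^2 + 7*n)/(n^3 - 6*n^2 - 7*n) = (n + 7)/(n - 7)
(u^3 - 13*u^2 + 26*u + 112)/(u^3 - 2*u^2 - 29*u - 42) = (u - 8)/(u + 3)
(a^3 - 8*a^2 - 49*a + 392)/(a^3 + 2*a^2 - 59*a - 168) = (a - 7)/(a + 3)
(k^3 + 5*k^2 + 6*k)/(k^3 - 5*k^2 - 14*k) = (k + 3)/(k - 7)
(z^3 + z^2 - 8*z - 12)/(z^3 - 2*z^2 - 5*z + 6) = (z + 2)/(z - 1)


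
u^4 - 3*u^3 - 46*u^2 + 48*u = u*(u - 8)*(u - 1)*(u + 6)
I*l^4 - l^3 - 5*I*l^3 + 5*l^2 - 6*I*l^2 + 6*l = l*(l - 6)*(l + I)*(I*l + I)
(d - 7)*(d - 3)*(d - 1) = d^3 - 11*d^2 + 31*d - 21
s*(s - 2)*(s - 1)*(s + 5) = s^4 + 2*s^3 - 13*s^2 + 10*s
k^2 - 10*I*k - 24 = (k - 6*I)*(k - 4*I)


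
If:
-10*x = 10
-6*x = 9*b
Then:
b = 2/3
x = -1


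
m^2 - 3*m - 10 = (m - 5)*(m + 2)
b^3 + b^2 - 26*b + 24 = (b - 4)*(b - 1)*(b + 6)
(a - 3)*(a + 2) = a^2 - a - 6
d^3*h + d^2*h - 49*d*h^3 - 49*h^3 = (d - 7*h)*(d + 7*h)*(d*h + h)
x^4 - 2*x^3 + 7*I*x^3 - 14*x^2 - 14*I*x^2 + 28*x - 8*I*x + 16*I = (x - 2)*(x + I)*(x + 2*I)*(x + 4*I)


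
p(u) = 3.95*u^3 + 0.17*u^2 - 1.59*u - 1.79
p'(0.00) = -1.59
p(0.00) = -1.79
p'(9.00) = 961.32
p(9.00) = 2877.22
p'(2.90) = 99.05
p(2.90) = 91.37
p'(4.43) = 232.47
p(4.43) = 337.91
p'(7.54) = 674.67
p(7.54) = 1689.10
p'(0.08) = -1.49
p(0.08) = -1.91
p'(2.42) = 68.63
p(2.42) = 51.34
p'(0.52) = 1.79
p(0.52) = -2.02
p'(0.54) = 2.05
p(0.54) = -1.98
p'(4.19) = 207.87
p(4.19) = 285.09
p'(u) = 11.85*u^2 + 0.34*u - 1.59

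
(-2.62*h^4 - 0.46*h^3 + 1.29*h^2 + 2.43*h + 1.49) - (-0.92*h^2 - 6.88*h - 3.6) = -2.62*h^4 - 0.46*h^3 + 2.21*h^2 + 9.31*h + 5.09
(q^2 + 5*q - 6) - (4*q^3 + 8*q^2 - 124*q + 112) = -4*q^3 - 7*q^2 + 129*q - 118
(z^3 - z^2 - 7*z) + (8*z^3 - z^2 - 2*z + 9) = 9*z^3 - 2*z^2 - 9*z + 9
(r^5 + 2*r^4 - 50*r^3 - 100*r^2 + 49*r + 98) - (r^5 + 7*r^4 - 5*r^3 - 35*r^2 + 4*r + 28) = -5*r^4 - 45*r^3 - 65*r^2 + 45*r + 70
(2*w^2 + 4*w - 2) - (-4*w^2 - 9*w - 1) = 6*w^2 + 13*w - 1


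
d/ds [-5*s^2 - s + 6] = -10*s - 1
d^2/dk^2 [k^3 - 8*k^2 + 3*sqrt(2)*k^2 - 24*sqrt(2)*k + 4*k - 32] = 6*k - 16 + 6*sqrt(2)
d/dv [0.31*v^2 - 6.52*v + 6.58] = 0.62*v - 6.52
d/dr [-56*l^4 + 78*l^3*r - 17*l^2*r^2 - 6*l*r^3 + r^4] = 78*l^3 - 34*l^2*r - 18*l*r^2 + 4*r^3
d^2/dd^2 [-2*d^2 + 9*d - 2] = -4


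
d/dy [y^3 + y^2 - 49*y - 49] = 3*y^2 + 2*y - 49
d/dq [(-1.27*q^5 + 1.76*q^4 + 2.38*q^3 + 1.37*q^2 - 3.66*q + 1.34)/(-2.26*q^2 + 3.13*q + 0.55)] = (8.6106*q^6 - 23.8556*q^5 + 7.6551*q^4 + 18.7708*q^3 - 0.0564999999999998*q^2 + 7.5638*q - 6.2072)/(5.1076*q^4 - 14.1476*q^3 + 7.3109*q^2 + 3.443*q + 0.3025)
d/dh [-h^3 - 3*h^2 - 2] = 3*h*(-h - 2)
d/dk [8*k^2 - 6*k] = 16*k - 6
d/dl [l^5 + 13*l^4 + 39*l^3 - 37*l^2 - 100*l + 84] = 5*l^4 + 52*l^3 + 117*l^2 - 74*l - 100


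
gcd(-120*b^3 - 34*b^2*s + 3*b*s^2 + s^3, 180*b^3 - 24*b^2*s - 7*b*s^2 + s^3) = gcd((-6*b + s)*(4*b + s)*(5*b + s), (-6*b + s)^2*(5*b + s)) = -30*b^2 - b*s + s^2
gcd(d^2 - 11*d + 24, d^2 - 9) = d - 3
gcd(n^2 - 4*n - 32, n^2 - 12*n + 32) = n - 8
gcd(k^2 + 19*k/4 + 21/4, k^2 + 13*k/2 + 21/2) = k + 3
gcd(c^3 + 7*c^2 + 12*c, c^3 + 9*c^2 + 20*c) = c^2 + 4*c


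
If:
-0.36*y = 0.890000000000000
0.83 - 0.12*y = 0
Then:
No Solution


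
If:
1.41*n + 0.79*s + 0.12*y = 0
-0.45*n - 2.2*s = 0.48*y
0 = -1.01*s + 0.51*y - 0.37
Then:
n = 0.02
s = -0.11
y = 0.50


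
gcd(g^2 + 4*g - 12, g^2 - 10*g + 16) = g - 2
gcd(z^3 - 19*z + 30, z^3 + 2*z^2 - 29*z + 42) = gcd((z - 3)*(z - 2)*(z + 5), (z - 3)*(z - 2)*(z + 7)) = z^2 - 5*z + 6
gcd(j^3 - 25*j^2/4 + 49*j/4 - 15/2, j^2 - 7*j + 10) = j - 2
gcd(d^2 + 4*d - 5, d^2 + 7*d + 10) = d + 5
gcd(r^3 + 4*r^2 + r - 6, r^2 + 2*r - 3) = r^2 + 2*r - 3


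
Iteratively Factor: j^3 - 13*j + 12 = (j - 3)*(j^2 + 3*j - 4) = (j - 3)*(j - 1)*(j + 4)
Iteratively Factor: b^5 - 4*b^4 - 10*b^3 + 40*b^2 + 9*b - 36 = (b - 4)*(b^4 - 10*b^2 + 9) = (b - 4)*(b - 1)*(b^3 + b^2 - 9*b - 9) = (b - 4)*(b - 3)*(b - 1)*(b^2 + 4*b + 3) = (b - 4)*(b - 3)*(b - 1)*(b + 1)*(b + 3)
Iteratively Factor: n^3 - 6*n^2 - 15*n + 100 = (n - 5)*(n^2 - n - 20) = (n - 5)^2*(n + 4)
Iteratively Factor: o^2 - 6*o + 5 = (o - 5)*(o - 1)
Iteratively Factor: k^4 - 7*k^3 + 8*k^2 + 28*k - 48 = (k + 2)*(k^3 - 9*k^2 + 26*k - 24) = (k - 4)*(k + 2)*(k^2 - 5*k + 6) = (k - 4)*(k - 3)*(k + 2)*(k - 2)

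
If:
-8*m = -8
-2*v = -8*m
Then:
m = 1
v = 4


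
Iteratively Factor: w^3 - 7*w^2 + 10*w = (w - 2)*(w^2 - 5*w) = w*(w - 2)*(w - 5)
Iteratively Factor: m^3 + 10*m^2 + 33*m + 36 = (m + 4)*(m^2 + 6*m + 9) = (m + 3)*(m + 4)*(m + 3)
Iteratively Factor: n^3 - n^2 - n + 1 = (n + 1)*(n^2 - 2*n + 1) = (n - 1)*(n + 1)*(n - 1)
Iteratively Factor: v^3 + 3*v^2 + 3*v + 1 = (v + 1)*(v^2 + 2*v + 1) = (v + 1)^2*(v + 1)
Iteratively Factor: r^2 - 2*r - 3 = (r + 1)*(r - 3)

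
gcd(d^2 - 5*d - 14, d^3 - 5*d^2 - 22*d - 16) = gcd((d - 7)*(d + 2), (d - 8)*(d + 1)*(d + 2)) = d + 2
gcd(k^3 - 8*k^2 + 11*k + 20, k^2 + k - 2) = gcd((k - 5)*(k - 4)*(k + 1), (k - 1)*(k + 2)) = 1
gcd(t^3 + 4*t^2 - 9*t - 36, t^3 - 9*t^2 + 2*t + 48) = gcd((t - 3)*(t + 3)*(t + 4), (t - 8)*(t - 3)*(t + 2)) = t - 3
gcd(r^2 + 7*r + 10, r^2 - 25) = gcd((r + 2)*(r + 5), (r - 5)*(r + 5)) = r + 5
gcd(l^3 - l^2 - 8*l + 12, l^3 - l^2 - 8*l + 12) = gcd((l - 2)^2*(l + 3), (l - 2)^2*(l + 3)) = l^3 - l^2 - 8*l + 12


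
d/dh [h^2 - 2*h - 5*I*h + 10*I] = 2*h - 2 - 5*I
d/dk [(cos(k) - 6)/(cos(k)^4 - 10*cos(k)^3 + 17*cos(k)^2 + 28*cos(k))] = (3*cos(k)^4 - 44*cos(k)^3 + 197*cos(k)^2 - 204*cos(k) - 168)*sin(k)/((cos(k) - 7)^2*(cos(k) - 4)^2*(cos(k) + 1)^2*cos(k)^2)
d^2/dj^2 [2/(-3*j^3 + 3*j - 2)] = 36*(j*(3*j^3 - 3*j + 2) - (3*j^2 - 1)^2)/(3*j^3 - 3*j + 2)^3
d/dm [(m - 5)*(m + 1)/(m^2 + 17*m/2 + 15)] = 10*(5*m^2 + 16*m - 7)/(4*m^4 + 68*m^3 + 409*m^2 + 1020*m + 900)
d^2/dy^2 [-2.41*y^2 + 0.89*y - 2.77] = -4.82000000000000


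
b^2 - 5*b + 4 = (b - 4)*(b - 1)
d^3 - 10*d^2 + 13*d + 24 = (d - 8)*(d - 3)*(d + 1)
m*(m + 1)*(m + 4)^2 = m^4 + 9*m^3 + 24*m^2 + 16*m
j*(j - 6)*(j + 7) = j^3 + j^2 - 42*j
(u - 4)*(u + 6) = u^2 + 2*u - 24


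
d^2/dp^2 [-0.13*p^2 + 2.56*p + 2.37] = -0.260000000000000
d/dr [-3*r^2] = -6*r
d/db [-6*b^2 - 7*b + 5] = -12*b - 7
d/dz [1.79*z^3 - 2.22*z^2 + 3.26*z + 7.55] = 5.37*z^2 - 4.44*z + 3.26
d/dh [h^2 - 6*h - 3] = 2*h - 6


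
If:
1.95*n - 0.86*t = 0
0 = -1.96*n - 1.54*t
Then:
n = 0.00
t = 0.00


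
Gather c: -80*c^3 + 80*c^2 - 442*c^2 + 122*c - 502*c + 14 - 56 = -80*c^3 - 362*c^2 - 380*c - 42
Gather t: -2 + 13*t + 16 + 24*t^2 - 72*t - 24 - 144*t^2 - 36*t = -120*t^2 - 95*t - 10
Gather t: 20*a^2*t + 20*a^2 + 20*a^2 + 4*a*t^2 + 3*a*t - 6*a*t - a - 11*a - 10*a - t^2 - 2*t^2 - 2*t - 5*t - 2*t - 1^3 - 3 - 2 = 40*a^2 - 22*a + t^2*(4*a - 3) + t*(20*a^2 - 3*a - 9) - 6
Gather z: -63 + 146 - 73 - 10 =0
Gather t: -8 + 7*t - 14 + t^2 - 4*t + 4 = t^2 + 3*t - 18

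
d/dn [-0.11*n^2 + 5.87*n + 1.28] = 5.87 - 0.22*n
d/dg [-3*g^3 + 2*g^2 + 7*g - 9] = -9*g^2 + 4*g + 7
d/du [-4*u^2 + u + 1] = 1 - 8*u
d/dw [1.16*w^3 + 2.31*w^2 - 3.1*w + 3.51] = 3.48*w^2 + 4.62*w - 3.1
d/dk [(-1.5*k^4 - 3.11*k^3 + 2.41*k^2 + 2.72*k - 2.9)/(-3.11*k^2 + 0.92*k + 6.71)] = (9.33*k^5 + 5.5321*k^4 - 45.9824*k^3 - 51.9279*k^2 + 14.3042*k + 20.9192)/(9.6721*k^4 - 5.7224*k^3 - 40.8898*k^2 + 12.3464*k + 45.0241)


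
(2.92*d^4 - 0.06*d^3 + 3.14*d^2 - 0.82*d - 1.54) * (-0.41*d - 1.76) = -1.1972*d^5 - 5.1146*d^4 - 1.1818*d^3 - 5.1902*d^2 + 2.0746*d + 2.7104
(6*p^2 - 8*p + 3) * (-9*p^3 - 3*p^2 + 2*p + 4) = -54*p^5 + 54*p^4 + 9*p^3 - p^2 - 26*p + 12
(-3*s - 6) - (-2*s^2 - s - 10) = 2*s^2 - 2*s + 4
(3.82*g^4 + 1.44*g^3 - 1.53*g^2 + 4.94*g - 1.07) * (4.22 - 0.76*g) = -2.9032*g^5 + 15.026*g^4 + 7.2396*g^3 - 10.211*g^2 + 21.66*g - 4.5154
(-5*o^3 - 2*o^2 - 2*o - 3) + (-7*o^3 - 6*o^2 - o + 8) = -12*o^3 - 8*o^2 - 3*o + 5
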